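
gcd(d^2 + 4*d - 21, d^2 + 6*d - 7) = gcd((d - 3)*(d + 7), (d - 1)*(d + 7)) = d + 7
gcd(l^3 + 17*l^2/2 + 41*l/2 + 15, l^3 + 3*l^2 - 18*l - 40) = l^2 + 7*l + 10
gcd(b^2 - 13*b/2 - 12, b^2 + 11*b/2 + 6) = b + 3/2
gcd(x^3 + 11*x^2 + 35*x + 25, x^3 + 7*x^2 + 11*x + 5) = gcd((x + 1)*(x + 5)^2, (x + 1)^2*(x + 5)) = x^2 + 6*x + 5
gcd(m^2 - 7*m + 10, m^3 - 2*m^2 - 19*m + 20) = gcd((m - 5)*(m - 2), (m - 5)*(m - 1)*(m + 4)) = m - 5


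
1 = 1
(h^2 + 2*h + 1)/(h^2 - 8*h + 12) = (h^2 + 2*h + 1)/(h^2 - 8*h + 12)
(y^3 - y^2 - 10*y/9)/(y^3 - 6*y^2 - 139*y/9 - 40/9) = y*(-9*y^2 + 9*y + 10)/(-9*y^3 + 54*y^2 + 139*y + 40)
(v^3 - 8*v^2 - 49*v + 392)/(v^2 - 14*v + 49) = (v^2 - v - 56)/(v - 7)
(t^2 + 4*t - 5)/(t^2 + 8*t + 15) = (t - 1)/(t + 3)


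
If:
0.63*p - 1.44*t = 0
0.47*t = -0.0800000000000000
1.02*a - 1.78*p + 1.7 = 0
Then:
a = -2.35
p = -0.39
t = -0.17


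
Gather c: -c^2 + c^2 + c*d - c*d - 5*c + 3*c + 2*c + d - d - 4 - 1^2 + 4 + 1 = 0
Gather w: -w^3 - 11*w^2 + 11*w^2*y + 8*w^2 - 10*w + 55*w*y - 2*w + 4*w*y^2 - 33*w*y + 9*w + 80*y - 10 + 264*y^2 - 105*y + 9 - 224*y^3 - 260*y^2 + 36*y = -w^3 + w^2*(11*y - 3) + w*(4*y^2 + 22*y - 3) - 224*y^3 + 4*y^2 + 11*y - 1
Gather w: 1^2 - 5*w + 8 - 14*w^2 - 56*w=-14*w^2 - 61*w + 9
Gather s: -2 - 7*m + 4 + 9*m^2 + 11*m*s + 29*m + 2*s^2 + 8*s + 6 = 9*m^2 + 22*m + 2*s^2 + s*(11*m + 8) + 8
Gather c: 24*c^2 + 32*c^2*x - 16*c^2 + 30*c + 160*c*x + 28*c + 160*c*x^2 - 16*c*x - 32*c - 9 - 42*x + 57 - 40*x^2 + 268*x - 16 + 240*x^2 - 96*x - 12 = c^2*(32*x + 8) + c*(160*x^2 + 144*x + 26) + 200*x^2 + 130*x + 20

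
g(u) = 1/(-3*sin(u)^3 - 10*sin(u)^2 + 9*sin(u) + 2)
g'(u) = (9*sin(u)^2*cos(u) + 20*sin(u)*cos(u) - 9*cos(u))/(-3*sin(u)^3 - 10*sin(u)^2 + 9*sin(u) + 2)^2 = (20*sin(u) - 9*cos(u)^2)*cos(u)/(3*sin(u)^3 + 10*sin(u)^2 - 9*sin(u) - 2)^2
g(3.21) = 0.75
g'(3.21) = 5.74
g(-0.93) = -0.10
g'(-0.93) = -0.11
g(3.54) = -0.35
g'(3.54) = 1.78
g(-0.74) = -0.13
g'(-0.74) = -0.23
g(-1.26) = -0.08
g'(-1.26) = -0.04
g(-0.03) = 0.58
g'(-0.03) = -3.24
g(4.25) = -0.08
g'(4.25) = 0.06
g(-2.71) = -0.30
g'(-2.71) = 1.32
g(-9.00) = -0.31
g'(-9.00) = 1.40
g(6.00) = -0.81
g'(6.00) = -8.81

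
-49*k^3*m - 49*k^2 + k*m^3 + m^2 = (-7*k + m)*(7*k + m)*(k*m + 1)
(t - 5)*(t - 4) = t^2 - 9*t + 20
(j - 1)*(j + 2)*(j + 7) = j^3 + 8*j^2 + 5*j - 14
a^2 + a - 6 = (a - 2)*(a + 3)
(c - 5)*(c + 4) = c^2 - c - 20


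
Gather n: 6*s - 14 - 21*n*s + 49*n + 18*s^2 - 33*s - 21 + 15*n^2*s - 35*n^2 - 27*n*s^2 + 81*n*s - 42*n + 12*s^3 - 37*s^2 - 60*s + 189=n^2*(15*s - 35) + n*(-27*s^2 + 60*s + 7) + 12*s^3 - 19*s^2 - 87*s + 154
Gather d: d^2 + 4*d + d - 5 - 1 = d^2 + 5*d - 6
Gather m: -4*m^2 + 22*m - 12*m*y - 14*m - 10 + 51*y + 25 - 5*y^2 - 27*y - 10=-4*m^2 + m*(8 - 12*y) - 5*y^2 + 24*y + 5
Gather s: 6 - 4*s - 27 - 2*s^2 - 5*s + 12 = -2*s^2 - 9*s - 9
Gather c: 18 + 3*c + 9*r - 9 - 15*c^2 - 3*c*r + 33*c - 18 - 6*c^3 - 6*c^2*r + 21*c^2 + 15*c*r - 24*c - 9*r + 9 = -6*c^3 + c^2*(6 - 6*r) + c*(12*r + 12)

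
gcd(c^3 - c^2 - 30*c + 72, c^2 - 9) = c - 3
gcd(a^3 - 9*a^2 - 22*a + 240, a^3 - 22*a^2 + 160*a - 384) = a^2 - 14*a + 48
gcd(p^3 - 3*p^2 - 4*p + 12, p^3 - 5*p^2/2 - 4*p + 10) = p^2 - 4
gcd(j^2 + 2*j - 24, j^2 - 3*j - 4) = j - 4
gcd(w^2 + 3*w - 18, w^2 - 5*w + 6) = w - 3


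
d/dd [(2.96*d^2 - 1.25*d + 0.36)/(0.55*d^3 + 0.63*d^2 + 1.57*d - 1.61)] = (-1.628*d^4 + 1.375*d^3 + 4.8407*d^2 - 9.9848*d + 1.4473)/(0.3025*d^6 + 0.693*d^5 + 2.1239*d^4 + 0.2072*d^3 + 0.4363*d^2 - 5.0554*d + 2.5921)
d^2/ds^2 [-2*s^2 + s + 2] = -4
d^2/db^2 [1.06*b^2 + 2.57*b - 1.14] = 2.12000000000000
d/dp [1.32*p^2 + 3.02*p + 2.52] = 2.64*p + 3.02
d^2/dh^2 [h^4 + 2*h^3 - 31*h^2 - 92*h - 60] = 12*h^2 + 12*h - 62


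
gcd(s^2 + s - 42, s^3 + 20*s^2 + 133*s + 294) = s + 7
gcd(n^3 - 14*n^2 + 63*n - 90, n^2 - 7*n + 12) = n - 3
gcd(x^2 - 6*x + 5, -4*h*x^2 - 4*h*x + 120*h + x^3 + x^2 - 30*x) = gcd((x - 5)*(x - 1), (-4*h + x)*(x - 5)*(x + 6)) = x - 5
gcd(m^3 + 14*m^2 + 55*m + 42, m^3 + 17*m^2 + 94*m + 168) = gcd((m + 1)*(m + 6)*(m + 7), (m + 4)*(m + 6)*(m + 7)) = m^2 + 13*m + 42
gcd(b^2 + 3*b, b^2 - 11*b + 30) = 1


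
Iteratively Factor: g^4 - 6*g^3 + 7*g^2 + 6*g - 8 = (g - 4)*(g^3 - 2*g^2 - g + 2) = (g - 4)*(g - 2)*(g^2 - 1) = (g - 4)*(g - 2)*(g + 1)*(g - 1)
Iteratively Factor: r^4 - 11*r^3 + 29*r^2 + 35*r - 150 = (r - 3)*(r^3 - 8*r^2 + 5*r + 50) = (r - 5)*(r - 3)*(r^2 - 3*r - 10) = (r - 5)^2*(r - 3)*(r + 2)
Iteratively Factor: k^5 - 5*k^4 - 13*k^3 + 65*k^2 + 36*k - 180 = (k - 2)*(k^4 - 3*k^3 - 19*k^2 + 27*k + 90) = (k - 2)*(k + 2)*(k^3 - 5*k^2 - 9*k + 45) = (k - 5)*(k - 2)*(k + 2)*(k^2 - 9) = (k - 5)*(k - 3)*(k - 2)*(k + 2)*(k + 3)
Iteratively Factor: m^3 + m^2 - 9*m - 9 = (m + 1)*(m^2 - 9) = (m - 3)*(m + 1)*(m + 3)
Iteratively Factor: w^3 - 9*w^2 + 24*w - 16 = (w - 4)*(w^2 - 5*w + 4) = (w - 4)^2*(w - 1)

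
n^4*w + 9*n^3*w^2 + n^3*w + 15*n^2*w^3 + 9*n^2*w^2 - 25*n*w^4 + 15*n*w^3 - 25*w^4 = (n - w)*(n + 5*w)^2*(n*w + w)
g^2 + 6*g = g*(g + 6)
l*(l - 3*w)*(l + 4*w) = l^3 + l^2*w - 12*l*w^2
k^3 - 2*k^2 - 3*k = k*(k - 3)*(k + 1)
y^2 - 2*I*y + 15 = (y - 5*I)*(y + 3*I)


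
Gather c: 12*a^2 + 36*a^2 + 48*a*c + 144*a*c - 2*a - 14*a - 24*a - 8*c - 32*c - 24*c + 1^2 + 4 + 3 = 48*a^2 - 40*a + c*(192*a - 64) + 8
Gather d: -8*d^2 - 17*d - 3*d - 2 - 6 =-8*d^2 - 20*d - 8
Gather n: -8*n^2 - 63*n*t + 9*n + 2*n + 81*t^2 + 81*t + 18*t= -8*n^2 + n*(11 - 63*t) + 81*t^2 + 99*t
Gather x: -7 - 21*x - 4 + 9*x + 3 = -12*x - 8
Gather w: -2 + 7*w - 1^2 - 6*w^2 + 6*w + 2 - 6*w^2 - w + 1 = -12*w^2 + 12*w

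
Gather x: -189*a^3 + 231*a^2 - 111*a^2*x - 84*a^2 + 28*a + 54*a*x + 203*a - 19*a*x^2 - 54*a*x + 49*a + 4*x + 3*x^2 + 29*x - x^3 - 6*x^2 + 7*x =-189*a^3 + 147*a^2 + 280*a - x^3 + x^2*(-19*a - 3) + x*(40 - 111*a^2)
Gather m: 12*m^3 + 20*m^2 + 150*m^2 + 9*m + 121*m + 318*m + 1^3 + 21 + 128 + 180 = 12*m^3 + 170*m^2 + 448*m + 330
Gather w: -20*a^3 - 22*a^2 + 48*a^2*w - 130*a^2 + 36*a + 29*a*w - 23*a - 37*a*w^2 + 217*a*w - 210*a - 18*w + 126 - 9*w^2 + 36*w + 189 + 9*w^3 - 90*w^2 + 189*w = -20*a^3 - 152*a^2 - 197*a + 9*w^3 + w^2*(-37*a - 99) + w*(48*a^2 + 246*a + 207) + 315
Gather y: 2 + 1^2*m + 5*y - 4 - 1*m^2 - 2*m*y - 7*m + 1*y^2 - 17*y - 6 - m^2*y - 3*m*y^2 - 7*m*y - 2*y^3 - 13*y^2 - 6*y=-m^2 - 6*m - 2*y^3 + y^2*(-3*m - 12) + y*(-m^2 - 9*m - 18) - 8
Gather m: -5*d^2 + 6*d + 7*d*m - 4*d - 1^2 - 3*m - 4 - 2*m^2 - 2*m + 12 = -5*d^2 + 2*d - 2*m^2 + m*(7*d - 5) + 7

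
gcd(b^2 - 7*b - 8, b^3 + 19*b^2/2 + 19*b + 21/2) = b + 1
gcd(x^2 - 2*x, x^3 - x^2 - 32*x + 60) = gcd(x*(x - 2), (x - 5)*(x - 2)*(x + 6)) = x - 2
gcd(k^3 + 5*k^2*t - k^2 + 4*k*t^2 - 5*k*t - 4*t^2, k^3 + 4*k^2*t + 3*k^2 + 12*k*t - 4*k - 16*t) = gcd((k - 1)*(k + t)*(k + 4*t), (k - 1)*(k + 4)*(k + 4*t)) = k^2 + 4*k*t - k - 4*t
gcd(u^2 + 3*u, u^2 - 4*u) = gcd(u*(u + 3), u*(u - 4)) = u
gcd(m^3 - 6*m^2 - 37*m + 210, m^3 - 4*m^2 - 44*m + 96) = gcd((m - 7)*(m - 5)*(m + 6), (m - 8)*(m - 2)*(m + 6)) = m + 6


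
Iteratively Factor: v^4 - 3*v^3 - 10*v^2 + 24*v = (v + 3)*(v^3 - 6*v^2 + 8*v) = v*(v + 3)*(v^2 - 6*v + 8) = v*(v - 4)*(v + 3)*(v - 2)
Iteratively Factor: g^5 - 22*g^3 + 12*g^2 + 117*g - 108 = (g - 3)*(g^4 + 3*g^3 - 13*g^2 - 27*g + 36) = (g - 3)*(g + 3)*(g^3 - 13*g + 12) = (g - 3)^2*(g + 3)*(g^2 + 3*g - 4) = (g - 3)^2*(g - 1)*(g + 3)*(g + 4)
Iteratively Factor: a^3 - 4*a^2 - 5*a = (a + 1)*(a^2 - 5*a) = (a - 5)*(a + 1)*(a)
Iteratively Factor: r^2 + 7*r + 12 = (r + 3)*(r + 4)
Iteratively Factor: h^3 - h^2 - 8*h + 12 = (h - 2)*(h^2 + h - 6) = (h - 2)*(h + 3)*(h - 2)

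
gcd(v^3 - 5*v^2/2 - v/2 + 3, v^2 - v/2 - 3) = v - 2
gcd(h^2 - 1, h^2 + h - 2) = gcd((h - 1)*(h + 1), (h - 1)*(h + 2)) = h - 1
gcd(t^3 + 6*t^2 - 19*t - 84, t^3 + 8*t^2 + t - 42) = t^2 + 10*t + 21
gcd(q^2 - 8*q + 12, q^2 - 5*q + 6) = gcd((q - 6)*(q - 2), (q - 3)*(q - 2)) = q - 2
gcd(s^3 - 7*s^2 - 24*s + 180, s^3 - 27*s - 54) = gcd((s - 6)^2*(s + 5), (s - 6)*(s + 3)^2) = s - 6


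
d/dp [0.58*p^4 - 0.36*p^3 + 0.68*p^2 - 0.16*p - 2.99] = 2.32*p^3 - 1.08*p^2 + 1.36*p - 0.16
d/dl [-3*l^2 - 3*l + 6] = -6*l - 3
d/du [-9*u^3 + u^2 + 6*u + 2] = -27*u^2 + 2*u + 6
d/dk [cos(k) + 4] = -sin(k)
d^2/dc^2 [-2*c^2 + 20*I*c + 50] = -4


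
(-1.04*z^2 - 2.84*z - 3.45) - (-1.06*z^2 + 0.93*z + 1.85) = 0.02*z^2 - 3.77*z - 5.3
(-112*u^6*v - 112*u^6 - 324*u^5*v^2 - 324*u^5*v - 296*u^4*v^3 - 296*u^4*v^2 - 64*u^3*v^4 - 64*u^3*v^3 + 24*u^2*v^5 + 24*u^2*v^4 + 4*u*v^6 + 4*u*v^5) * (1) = -112*u^6*v - 112*u^6 - 324*u^5*v^2 - 324*u^5*v - 296*u^4*v^3 - 296*u^4*v^2 - 64*u^3*v^4 - 64*u^3*v^3 + 24*u^2*v^5 + 24*u^2*v^4 + 4*u*v^6 + 4*u*v^5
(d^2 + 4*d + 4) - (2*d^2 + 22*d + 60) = -d^2 - 18*d - 56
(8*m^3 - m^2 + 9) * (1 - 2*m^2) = -16*m^5 + 2*m^4 + 8*m^3 - 19*m^2 + 9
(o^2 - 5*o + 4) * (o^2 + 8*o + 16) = o^4 + 3*o^3 - 20*o^2 - 48*o + 64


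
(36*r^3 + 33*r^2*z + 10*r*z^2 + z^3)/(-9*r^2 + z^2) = (12*r^2 + 7*r*z + z^2)/(-3*r + z)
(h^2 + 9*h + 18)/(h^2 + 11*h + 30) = (h + 3)/(h + 5)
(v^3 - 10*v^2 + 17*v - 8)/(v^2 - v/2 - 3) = 2*(-v^3 + 10*v^2 - 17*v + 8)/(-2*v^2 + v + 6)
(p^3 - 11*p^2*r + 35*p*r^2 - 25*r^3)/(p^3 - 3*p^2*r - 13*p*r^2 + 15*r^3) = (p - 5*r)/(p + 3*r)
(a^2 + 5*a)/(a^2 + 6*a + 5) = a/(a + 1)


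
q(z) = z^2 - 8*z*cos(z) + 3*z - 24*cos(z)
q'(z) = 8*z*sin(z) + 2*z + 24*sin(z) - 8*cos(z) + 3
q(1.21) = -6.80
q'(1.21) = 34.11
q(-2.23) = 2.06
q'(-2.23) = -1.43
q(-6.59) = 51.04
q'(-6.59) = -9.13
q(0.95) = -14.63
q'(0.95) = 25.95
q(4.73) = 35.47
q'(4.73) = -49.51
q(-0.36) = -20.72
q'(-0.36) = -12.65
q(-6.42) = 49.06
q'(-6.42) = -14.03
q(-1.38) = -4.69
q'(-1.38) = -14.00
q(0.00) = -24.00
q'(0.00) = -5.00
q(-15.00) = 107.07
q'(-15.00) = 41.51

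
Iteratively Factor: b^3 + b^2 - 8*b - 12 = (b + 2)*(b^2 - b - 6) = (b - 3)*(b + 2)*(b + 2)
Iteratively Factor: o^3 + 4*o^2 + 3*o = (o + 1)*(o^2 + 3*o) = o*(o + 1)*(o + 3)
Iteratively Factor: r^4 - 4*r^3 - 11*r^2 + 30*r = (r)*(r^3 - 4*r^2 - 11*r + 30) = r*(r + 3)*(r^2 - 7*r + 10) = r*(r - 2)*(r + 3)*(r - 5)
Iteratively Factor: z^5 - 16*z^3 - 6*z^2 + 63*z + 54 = (z + 1)*(z^4 - z^3 - 15*z^2 + 9*z + 54) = (z + 1)*(z + 2)*(z^3 - 3*z^2 - 9*z + 27) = (z + 1)*(z + 2)*(z + 3)*(z^2 - 6*z + 9) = (z - 3)*(z + 1)*(z + 2)*(z + 3)*(z - 3)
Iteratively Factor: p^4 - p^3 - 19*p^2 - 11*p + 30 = (p - 5)*(p^3 + 4*p^2 + p - 6) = (p - 5)*(p - 1)*(p^2 + 5*p + 6) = (p - 5)*(p - 1)*(p + 2)*(p + 3)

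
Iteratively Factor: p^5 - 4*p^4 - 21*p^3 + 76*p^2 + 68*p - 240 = (p + 4)*(p^4 - 8*p^3 + 11*p^2 + 32*p - 60) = (p - 5)*(p + 4)*(p^3 - 3*p^2 - 4*p + 12) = (p - 5)*(p + 2)*(p + 4)*(p^2 - 5*p + 6) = (p - 5)*(p - 2)*(p + 2)*(p + 4)*(p - 3)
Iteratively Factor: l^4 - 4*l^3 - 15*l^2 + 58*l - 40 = (l + 4)*(l^3 - 8*l^2 + 17*l - 10) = (l - 5)*(l + 4)*(l^2 - 3*l + 2) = (l - 5)*(l - 1)*(l + 4)*(l - 2)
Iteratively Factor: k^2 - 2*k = (k - 2)*(k)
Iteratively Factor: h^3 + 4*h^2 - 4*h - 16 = (h - 2)*(h^2 + 6*h + 8) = (h - 2)*(h + 4)*(h + 2)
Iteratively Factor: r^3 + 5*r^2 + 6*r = (r + 3)*(r^2 + 2*r) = r*(r + 3)*(r + 2)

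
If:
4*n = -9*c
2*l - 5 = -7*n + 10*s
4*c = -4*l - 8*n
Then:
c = -8*s/7 - 4/7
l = -4*s - 2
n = 18*s/7 + 9/7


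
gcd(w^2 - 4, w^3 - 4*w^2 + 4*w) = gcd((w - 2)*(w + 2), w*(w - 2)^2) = w - 2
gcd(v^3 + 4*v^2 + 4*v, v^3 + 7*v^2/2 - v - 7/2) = 1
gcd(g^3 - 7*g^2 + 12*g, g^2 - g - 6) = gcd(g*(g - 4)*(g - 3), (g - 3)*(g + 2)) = g - 3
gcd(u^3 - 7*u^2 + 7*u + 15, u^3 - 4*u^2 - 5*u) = u^2 - 4*u - 5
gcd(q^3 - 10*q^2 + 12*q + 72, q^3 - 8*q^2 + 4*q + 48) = q^2 - 4*q - 12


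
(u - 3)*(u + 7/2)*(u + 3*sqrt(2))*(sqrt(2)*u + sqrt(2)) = sqrt(2)*u^4 + 3*sqrt(2)*u^3/2 + 6*u^3 - 10*sqrt(2)*u^2 + 9*u^2 - 60*u - 21*sqrt(2)*u/2 - 63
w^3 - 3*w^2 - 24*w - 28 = (w - 7)*(w + 2)^2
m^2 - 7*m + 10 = (m - 5)*(m - 2)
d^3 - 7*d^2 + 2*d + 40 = (d - 5)*(d - 4)*(d + 2)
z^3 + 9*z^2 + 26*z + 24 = (z + 2)*(z + 3)*(z + 4)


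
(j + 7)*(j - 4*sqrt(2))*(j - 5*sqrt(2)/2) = j^3 - 13*sqrt(2)*j^2/2 + 7*j^2 - 91*sqrt(2)*j/2 + 20*j + 140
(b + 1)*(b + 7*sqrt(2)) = b^2 + b + 7*sqrt(2)*b + 7*sqrt(2)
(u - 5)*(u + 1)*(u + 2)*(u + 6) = u^4 + 4*u^3 - 25*u^2 - 88*u - 60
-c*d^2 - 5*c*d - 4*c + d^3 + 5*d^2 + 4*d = (-c + d)*(d + 1)*(d + 4)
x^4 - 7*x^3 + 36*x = x*(x - 6)*(x - 3)*(x + 2)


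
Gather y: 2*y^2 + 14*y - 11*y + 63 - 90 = 2*y^2 + 3*y - 27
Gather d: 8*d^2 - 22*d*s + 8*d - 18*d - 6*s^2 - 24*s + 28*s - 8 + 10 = 8*d^2 + d*(-22*s - 10) - 6*s^2 + 4*s + 2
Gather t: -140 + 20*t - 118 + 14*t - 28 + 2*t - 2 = 36*t - 288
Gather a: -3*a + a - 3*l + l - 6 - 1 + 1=-2*a - 2*l - 6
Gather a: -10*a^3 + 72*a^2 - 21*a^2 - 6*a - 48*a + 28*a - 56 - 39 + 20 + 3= -10*a^3 + 51*a^2 - 26*a - 72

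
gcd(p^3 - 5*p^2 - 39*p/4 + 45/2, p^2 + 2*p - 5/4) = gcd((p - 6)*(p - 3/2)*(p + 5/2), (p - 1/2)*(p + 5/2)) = p + 5/2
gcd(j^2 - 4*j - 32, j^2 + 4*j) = j + 4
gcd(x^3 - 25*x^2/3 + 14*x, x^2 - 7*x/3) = x^2 - 7*x/3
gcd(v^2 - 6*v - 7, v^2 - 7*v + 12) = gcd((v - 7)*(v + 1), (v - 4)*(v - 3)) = 1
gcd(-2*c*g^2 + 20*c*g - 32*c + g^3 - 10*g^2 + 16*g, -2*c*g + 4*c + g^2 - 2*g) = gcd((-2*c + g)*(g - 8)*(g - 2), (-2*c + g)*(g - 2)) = 2*c*g - 4*c - g^2 + 2*g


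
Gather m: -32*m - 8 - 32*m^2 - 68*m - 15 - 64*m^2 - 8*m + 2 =-96*m^2 - 108*m - 21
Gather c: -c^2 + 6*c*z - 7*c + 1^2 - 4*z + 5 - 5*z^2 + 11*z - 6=-c^2 + c*(6*z - 7) - 5*z^2 + 7*z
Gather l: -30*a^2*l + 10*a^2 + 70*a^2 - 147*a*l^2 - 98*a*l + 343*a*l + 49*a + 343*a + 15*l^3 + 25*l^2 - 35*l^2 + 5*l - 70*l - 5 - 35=80*a^2 + 392*a + 15*l^3 + l^2*(-147*a - 10) + l*(-30*a^2 + 245*a - 65) - 40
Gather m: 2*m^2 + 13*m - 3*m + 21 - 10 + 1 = 2*m^2 + 10*m + 12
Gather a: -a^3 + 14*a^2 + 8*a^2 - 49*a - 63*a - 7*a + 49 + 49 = -a^3 + 22*a^2 - 119*a + 98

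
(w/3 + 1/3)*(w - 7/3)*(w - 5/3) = w^3/3 - w^2 - w/27 + 35/27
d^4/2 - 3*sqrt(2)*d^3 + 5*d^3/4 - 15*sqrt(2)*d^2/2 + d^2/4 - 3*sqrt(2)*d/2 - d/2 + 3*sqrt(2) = (d/2 + 1)*(d - 1/2)*(d + 1)*(d - 6*sqrt(2))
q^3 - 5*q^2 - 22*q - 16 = (q - 8)*(q + 1)*(q + 2)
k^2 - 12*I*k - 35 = (k - 7*I)*(k - 5*I)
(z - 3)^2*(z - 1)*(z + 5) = z^4 - 2*z^3 - 20*z^2 + 66*z - 45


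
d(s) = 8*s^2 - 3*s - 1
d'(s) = 16*s - 3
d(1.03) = 4.40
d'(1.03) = 13.48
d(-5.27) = 236.99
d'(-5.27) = -87.32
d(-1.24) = 15.02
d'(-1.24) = -22.84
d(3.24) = 73.26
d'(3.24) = 48.84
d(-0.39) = 1.39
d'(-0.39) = -9.24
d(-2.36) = 50.64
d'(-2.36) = -40.76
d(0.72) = 0.99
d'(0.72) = 8.52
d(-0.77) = 6.05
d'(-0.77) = -15.32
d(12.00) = 1115.00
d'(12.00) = 189.00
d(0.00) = -1.00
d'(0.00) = -3.00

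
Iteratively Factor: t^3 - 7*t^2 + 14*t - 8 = (t - 4)*(t^2 - 3*t + 2) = (t - 4)*(t - 2)*(t - 1)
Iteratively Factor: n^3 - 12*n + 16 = (n - 2)*(n^2 + 2*n - 8) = (n - 2)^2*(n + 4)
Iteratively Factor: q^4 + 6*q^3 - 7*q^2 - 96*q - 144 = (q + 3)*(q^3 + 3*q^2 - 16*q - 48) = (q + 3)^2*(q^2 - 16) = (q - 4)*(q + 3)^2*(q + 4)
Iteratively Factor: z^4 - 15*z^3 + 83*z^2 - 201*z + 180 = (z - 4)*(z^3 - 11*z^2 + 39*z - 45) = (z - 4)*(z - 3)*(z^2 - 8*z + 15) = (z - 4)*(z - 3)^2*(z - 5)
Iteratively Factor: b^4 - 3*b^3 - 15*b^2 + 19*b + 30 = (b - 5)*(b^3 + 2*b^2 - 5*b - 6) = (b - 5)*(b - 2)*(b^2 + 4*b + 3) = (b - 5)*(b - 2)*(b + 3)*(b + 1)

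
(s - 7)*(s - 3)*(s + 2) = s^3 - 8*s^2 + s + 42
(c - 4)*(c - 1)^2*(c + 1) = c^4 - 5*c^3 + 3*c^2 + 5*c - 4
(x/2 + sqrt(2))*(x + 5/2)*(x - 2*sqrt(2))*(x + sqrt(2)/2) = x^4/2 + sqrt(2)*x^3/4 + 5*x^3/4 - 4*x^2 + 5*sqrt(2)*x^2/8 - 10*x - 2*sqrt(2)*x - 5*sqrt(2)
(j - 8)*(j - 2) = j^2 - 10*j + 16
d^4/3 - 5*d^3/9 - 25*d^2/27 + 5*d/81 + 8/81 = (d/3 + 1/3)*(d - 8/3)*(d - 1/3)*(d + 1/3)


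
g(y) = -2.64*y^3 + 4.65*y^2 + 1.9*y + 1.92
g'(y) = -7.92*y^2 + 9.3*y + 1.9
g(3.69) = -60.40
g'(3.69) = -71.62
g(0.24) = 2.61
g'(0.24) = 3.68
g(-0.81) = 4.83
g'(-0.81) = -10.83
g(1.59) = 6.08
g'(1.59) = -3.34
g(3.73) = -63.30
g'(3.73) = -73.60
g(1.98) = 3.42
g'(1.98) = -10.74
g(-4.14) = 261.08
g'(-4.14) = -172.35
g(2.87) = -16.73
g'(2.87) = -36.65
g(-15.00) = 9929.67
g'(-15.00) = -1919.60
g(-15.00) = 9929.67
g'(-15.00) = -1919.60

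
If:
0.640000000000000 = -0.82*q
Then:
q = -0.78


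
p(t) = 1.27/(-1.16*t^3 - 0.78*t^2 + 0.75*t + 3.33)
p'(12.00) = 0.00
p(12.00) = -0.00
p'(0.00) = -0.09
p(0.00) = 0.38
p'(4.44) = 0.01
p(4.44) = -0.01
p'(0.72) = 0.30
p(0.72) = 0.42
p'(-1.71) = 0.28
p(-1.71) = 0.23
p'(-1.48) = 0.32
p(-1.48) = 0.30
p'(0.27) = -0.01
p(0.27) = 0.37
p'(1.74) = 1.08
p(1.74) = -0.33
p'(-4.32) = 0.01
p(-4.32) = 0.02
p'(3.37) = 0.02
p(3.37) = -0.03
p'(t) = 1.27*(3.48*t^2 + 1.56*t - 0.75)/(-1.16*t^3 - 0.78*t^2 + 0.75*t + 3.33)^2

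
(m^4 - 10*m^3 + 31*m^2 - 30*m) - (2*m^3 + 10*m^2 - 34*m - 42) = m^4 - 12*m^3 + 21*m^2 + 4*m + 42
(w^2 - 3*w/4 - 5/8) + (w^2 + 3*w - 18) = 2*w^2 + 9*w/4 - 149/8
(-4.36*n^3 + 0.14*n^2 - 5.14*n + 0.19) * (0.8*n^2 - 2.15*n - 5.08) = -3.488*n^5 + 9.486*n^4 + 17.7358*n^3 + 10.4918*n^2 + 25.7027*n - 0.9652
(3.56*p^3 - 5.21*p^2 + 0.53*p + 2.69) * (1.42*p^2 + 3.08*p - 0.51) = 5.0552*p^5 + 3.5666*p^4 - 17.1098*p^3 + 8.1093*p^2 + 8.0149*p - 1.3719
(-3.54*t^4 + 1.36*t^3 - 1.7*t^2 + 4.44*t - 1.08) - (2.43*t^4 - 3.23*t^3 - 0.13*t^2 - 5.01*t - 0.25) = -5.97*t^4 + 4.59*t^3 - 1.57*t^2 + 9.45*t - 0.83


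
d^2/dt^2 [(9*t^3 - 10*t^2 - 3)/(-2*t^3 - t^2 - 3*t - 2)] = 2*(58*t^6 + 162*t^5 + 108*t^4 - 325*t^3 - 159*t^2 - 117*t + 61)/(8*t^9 + 12*t^8 + 42*t^7 + 61*t^6 + 87*t^5 + 105*t^4 + 87*t^3 + 66*t^2 + 36*t + 8)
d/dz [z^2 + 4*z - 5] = 2*z + 4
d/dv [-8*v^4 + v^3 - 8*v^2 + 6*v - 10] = -32*v^3 + 3*v^2 - 16*v + 6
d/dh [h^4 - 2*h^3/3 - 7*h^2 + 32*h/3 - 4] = 4*h^3 - 2*h^2 - 14*h + 32/3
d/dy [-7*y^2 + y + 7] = 1 - 14*y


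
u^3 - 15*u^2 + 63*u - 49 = (u - 7)^2*(u - 1)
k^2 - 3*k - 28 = (k - 7)*(k + 4)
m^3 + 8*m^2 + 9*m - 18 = (m - 1)*(m + 3)*(m + 6)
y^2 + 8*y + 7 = (y + 1)*(y + 7)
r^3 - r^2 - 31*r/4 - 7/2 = (r - 7/2)*(r + 1/2)*(r + 2)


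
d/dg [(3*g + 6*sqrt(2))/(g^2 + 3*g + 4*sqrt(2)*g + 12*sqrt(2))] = 3*(g^2 + 3*g + 4*sqrt(2)*g - (g + 2*sqrt(2))*(2*g + 3 + 4*sqrt(2)) + 12*sqrt(2))/(g^2 + 3*g + 4*sqrt(2)*g + 12*sqrt(2))^2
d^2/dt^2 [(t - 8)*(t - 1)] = 2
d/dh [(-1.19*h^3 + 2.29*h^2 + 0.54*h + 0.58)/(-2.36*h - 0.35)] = (5.6168*h^3 - 4.1549*h^2 - 1.603*h + 1.1798)/(5.5696*h^2 + 1.652*h + 0.1225)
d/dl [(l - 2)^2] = 2*l - 4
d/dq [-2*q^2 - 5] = -4*q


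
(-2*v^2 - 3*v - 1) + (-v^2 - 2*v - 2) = -3*v^2 - 5*v - 3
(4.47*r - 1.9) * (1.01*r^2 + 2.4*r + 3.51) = 4.5147*r^3 + 8.809*r^2 + 11.1297*r - 6.669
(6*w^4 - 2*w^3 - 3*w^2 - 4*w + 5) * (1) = 6*w^4 - 2*w^3 - 3*w^2 - 4*w + 5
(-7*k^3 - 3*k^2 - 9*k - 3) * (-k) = 7*k^4 + 3*k^3 + 9*k^2 + 3*k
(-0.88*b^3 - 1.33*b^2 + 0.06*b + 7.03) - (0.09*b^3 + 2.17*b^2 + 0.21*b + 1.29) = -0.97*b^3 - 3.5*b^2 - 0.15*b + 5.74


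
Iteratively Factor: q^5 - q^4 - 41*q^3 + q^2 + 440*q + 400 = (q + 4)*(q^4 - 5*q^3 - 21*q^2 + 85*q + 100) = (q + 1)*(q + 4)*(q^3 - 6*q^2 - 15*q + 100) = (q + 1)*(q + 4)^2*(q^2 - 10*q + 25) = (q - 5)*(q + 1)*(q + 4)^2*(q - 5)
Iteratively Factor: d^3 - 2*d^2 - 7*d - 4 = (d + 1)*(d^2 - 3*d - 4) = (d - 4)*(d + 1)*(d + 1)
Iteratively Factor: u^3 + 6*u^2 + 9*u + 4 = (u + 1)*(u^2 + 5*u + 4) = (u + 1)*(u + 4)*(u + 1)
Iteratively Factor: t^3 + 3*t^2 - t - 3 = (t + 3)*(t^2 - 1) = (t + 1)*(t + 3)*(t - 1)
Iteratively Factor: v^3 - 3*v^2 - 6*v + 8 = (v - 4)*(v^2 + v - 2) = (v - 4)*(v - 1)*(v + 2)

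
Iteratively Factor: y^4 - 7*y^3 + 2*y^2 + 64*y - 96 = (y - 2)*(y^3 - 5*y^2 - 8*y + 48) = (y - 4)*(y - 2)*(y^2 - y - 12) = (y - 4)*(y - 2)*(y + 3)*(y - 4)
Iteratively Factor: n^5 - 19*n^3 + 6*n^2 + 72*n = (n - 3)*(n^4 + 3*n^3 - 10*n^2 - 24*n) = (n - 3)*(n + 2)*(n^3 + n^2 - 12*n) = (n - 3)^2*(n + 2)*(n^2 + 4*n) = n*(n - 3)^2*(n + 2)*(n + 4)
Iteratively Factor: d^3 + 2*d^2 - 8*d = (d)*(d^2 + 2*d - 8) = d*(d - 2)*(d + 4)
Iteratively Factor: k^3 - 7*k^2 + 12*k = (k)*(k^2 - 7*k + 12) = k*(k - 4)*(k - 3)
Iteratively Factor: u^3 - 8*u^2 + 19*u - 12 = (u - 3)*(u^2 - 5*u + 4) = (u - 3)*(u - 1)*(u - 4)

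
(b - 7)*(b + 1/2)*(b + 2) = b^3 - 9*b^2/2 - 33*b/2 - 7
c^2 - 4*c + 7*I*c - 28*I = (c - 4)*(c + 7*I)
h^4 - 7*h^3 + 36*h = h*(h - 6)*(h - 3)*(h + 2)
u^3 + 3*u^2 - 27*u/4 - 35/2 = (u - 5/2)*(u + 2)*(u + 7/2)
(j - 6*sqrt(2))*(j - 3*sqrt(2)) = j^2 - 9*sqrt(2)*j + 36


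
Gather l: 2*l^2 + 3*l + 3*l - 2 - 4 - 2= 2*l^2 + 6*l - 8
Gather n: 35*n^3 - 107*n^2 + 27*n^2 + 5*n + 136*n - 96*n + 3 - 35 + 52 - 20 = 35*n^3 - 80*n^2 + 45*n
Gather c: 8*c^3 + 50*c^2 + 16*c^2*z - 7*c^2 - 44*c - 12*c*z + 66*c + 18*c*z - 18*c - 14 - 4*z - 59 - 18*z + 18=8*c^3 + c^2*(16*z + 43) + c*(6*z + 4) - 22*z - 55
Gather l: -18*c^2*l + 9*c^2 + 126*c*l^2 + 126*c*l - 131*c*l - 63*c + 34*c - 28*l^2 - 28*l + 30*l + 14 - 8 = 9*c^2 - 29*c + l^2*(126*c - 28) + l*(-18*c^2 - 5*c + 2) + 6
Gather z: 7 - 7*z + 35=42 - 7*z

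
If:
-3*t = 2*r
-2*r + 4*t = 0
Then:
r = 0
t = 0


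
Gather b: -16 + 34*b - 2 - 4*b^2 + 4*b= -4*b^2 + 38*b - 18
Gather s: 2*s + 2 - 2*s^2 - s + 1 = -2*s^2 + s + 3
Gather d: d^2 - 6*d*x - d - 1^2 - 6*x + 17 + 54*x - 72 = d^2 + d*(-6*x - 1) + 48*x - 56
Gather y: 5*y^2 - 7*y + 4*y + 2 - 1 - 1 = 5*y^2 - 3*y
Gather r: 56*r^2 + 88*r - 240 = 56*r^2 + 88*r - 240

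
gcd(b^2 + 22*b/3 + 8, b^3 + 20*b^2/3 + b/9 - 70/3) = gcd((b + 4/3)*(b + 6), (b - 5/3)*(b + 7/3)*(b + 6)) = b + 6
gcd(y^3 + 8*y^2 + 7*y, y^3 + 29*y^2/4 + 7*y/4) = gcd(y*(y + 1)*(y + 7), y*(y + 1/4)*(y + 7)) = y^2 + 7*y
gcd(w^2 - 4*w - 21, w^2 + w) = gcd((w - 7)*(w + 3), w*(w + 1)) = 1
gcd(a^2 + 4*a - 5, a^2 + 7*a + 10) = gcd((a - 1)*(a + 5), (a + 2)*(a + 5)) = a + 5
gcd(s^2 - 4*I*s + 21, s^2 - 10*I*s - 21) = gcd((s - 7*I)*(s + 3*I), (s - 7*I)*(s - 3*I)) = s - 7*I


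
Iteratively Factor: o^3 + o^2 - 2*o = (o)*(o^2 + o - 2) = o*(o + 2)*(o - 1)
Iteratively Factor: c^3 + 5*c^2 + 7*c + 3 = (c + 1)*(c^2 + 4*c + 3) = (c + 1)*(c + 3)*(c + 1)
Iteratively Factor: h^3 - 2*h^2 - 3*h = (h + 1)*(h^2 - 3*h) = (h - 3)*(h + 1)*(h)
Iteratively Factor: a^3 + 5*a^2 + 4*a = (a + 1)*(a^2 + 4*a) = (a + 1)*(a + 4)*(a)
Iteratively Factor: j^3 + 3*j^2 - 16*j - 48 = (j + 3)*(j^2 - 16) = (j - 4)*(j + 3)*(j + 4)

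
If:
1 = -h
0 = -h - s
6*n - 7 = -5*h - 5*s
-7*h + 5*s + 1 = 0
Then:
No Solution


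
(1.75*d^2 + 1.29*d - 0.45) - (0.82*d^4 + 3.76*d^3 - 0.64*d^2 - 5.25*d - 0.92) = -0.82*d^4 - 3.76*d^3 + 2.39*d^2 + 6.54*d + 0.47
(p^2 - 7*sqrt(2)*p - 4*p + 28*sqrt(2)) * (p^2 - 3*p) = p^4 - 7*sqrt(2)*p^3 - 7*p^3 + 12*p^2 + 49*sqrt(2)*p^2 - 84*sqrt(2)*p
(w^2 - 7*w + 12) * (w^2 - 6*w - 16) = w^4 - 13*w^3 + 38*w^2 + 40*w - 192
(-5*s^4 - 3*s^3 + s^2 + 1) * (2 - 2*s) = 10*s^5 - 4*s^4 - 8*s^3 + 2*s^2 - 2*s + 2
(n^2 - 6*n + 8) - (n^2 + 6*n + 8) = -12*n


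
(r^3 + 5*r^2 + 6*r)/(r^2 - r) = (r^2 + 5*r + 6)/(r - 1)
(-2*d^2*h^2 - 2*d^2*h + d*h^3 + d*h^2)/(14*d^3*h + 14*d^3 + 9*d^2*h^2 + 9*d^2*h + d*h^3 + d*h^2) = h*(-2*d + h)/(14*d^2 + 9*d*h + h^2)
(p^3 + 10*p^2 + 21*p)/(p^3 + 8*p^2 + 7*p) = (p + 3)/(p + 1)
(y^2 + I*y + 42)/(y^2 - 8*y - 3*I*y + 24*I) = (y^2 + I*y + 42)/(y^2 - 8*y - 3*I*y + 24*I)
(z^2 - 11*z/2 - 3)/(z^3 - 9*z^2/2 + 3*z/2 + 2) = (z - 6)/(z^2 - 5*z + 4)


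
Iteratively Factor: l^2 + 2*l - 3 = (l - 1)*(l + 3)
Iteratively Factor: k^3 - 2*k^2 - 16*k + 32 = (k - 2)*(k^2 - 16) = (k - 4)*(k - 2)*(k + 4)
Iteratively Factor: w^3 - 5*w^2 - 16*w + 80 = (w - 4)*(w^2 - w - 20) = (w - 4)*(w + 4)*(w - 5)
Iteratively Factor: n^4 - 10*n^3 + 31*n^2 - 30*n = (n - 2)*(n^3 - 8*n^2 + 15*n) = (n - 3)*(n - 2)*(n^2 - 5*n) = (n - 5)*(n - 3)*(n - 2)*(n)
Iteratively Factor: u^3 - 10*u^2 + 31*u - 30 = (u - 5)*(u^2 - 5*u + 6) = (u - 5)*(u - 2)*(u - 3)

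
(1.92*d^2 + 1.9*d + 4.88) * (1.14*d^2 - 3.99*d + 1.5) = 2.1888*d^4 - 5.4948*d^3 + 0.862199999999999*d^2 - 16.6212*d + 7.32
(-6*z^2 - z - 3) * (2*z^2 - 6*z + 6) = -12*z^4 + 34*z^3 - 36*z^2 + 12*z - 18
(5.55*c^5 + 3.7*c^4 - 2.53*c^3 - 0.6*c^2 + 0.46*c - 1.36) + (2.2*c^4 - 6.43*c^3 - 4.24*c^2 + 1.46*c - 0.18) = 5.55*c^5 + 5.9*c^4 - 8.96*c^3 - 4.84*c^2 + 1.92*c - 1.54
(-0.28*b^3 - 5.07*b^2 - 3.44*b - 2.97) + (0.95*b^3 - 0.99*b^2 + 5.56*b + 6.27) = 0.67*b^3 - 6.06*b^2 + 2.12*b + 3.3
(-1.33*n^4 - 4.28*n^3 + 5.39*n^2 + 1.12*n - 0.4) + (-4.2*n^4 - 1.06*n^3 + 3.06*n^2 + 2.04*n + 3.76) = -5.53*n^4 - 5.34*n^3 + 8.45*n^2 + 3.16*n + 3.36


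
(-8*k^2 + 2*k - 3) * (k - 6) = -8*k^3 + 50*k^2 - 15*k + 18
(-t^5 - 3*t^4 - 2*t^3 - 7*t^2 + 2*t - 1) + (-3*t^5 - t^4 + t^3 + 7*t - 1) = -4*t^5 - 4*t^4 - t^3 - 7*t^2 + 9*t - 2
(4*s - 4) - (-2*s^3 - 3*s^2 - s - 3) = 2*s^3 + 3*s^2 + 5*s - 1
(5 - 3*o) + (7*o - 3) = 4*o + 2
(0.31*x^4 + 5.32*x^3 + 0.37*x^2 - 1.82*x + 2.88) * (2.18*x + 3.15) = 0.6758*x^5 + 12.5741*x^4 + 17.5646*x^3 - 2.8021*x^2 + 0.545400000000001*x + 9.072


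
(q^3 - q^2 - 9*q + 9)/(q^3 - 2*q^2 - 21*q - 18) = (q^2 - 4*q + 3)/(q^2 - 5*q - 6)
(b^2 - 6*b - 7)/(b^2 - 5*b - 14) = (b + 1)/(b + 2)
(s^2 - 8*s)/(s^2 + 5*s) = (s - 8)/(s + 5)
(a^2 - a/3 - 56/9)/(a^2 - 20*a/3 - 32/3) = (-9*a^2 + 3*a + 56)/(3*(-3*a^2 + 20*a + 32))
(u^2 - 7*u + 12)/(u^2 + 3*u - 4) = (u^2 - 7*u + 12)/(u^2 + 3*u - 4)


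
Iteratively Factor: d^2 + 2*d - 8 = (d + 4)*(d - 2)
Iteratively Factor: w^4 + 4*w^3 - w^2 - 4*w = (w - 1)*(w^3 + 5*w^2 + 4*w) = (w - 1)*(w + 1)*(w^2 + 4*w) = w*(w - 1)*(w + 1)*(w + 4)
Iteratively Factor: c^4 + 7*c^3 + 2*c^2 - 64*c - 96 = (c + 4)*(c^3 + 3*c^2 - 10*c - 24) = (c + 4)^2*(c^2 - c - 6) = (c - 3)*(c + 4)^2*(c + 2)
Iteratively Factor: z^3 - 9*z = (z + 3)*(z^2 - 3*z) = (z - 3)*(z + 3)*(z)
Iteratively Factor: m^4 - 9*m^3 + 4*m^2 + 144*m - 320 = (m - 4)*(m^3 - 5*m^2 - 16*m + 80) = (m - 4)*(m + 4)*(m^2 - 9*m + 20) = (m - 5)*(m - 4)*(m + 4)*(m - 4)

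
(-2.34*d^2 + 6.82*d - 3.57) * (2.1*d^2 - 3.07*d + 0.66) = -4.914*d^4 + 21.5058*d^3 - 29.9788*d^2 + 15.4611*d - 2.3562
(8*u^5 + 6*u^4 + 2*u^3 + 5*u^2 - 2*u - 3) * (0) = 0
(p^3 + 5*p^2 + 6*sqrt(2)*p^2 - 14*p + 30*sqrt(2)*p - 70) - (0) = p^3 + 5*p^2 + 6*sqrt(2)*p^2 - 14*p + 30*sqrt(2)*p - 70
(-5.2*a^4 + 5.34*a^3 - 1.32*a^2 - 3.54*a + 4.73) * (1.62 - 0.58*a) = 3.016*a^5 - 11.5212*a^4 + 9.4164*a^3 - 0.0852000000000004*a^2 - 8.4782*a + 7.6626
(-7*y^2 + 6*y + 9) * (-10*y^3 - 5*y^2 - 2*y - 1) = 70*y^5 - 25*y^4 - 106*y^3 - 50*y^2 - 24*y - 9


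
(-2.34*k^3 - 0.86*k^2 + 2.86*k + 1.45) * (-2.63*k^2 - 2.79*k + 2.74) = 6.1542*k^5 + 8.7904*k^4 - 11.534*k^3 - 14.1493*k^2 + 3.7909*k + 3.973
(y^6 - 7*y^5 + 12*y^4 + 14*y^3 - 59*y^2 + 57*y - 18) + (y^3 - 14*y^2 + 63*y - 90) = y^6 - 7*y^5 + 12*y^4 + 15*y^3 - 73*y^2 + 120*y - 108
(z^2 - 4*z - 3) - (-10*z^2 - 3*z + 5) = 11*z^2 - z - 8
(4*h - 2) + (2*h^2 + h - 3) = 2*h^2 + 5*h - 5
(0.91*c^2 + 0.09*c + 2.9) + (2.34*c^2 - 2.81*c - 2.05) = 3.25*c^2 - 2.72*c + 0.85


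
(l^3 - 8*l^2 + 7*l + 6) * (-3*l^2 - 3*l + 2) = -3*l^5 + 21*l^4 + 5*l^3 - 55*l^2 - 4*l + 12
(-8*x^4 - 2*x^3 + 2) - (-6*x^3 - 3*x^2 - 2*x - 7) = -8*x^4 + 4*x^3 + 3*x^2 + 2*x + 9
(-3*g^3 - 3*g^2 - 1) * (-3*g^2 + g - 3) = 9*g^5 + 6*g^4 + 6*g^3 + 12*g^2 - g + 3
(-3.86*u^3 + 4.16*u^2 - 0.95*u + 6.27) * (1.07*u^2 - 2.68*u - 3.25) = -4.1302*u^5 + 14.796*u^4 + 0.379699999999998*u^3 - 4.2651*u^2 - 13.7161*u - 20.3775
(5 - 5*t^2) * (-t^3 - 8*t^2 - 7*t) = 5*t^5 + 40*t^4 + 30*t^3 - 40*t^2 - 35*t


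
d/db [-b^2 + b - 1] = 1 - 2*b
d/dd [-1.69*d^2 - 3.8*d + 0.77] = -3.38*d - 3.8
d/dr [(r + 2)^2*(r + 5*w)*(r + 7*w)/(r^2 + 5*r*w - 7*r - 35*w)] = (2*r^3 + 7*r^2*w - 17*r^2 - 98*r*w - 56*r - 224*w - 28)/(r^2 - 14*r + 49)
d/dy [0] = 0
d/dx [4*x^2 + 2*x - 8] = 8*x + 2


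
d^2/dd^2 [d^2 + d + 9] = 2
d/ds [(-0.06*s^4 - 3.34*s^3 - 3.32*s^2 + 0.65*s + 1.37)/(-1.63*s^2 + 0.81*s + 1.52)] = (0.1956*s^5 + 5.2984*s^4 - 5.7756*s^3 - 16.8601*s^2 - 5.6266*s - 0.1217)/(2.6569*s^4 - 2.6406*s^3 - 4.2991*s^2 + 2.4624*s + 2.3104)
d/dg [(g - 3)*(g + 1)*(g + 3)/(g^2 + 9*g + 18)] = (g^2 + 12*g - 9)/(g^2 + 12*g + 36)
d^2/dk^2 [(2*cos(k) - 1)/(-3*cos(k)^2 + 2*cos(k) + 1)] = 2*(81*(1 - cos(2*k))^2*cos(k)/4 - 3*(1 - cos(2*k))^2 - 127*cos(k)/4 - 7*cos(2*k)/2 + 81*cos(3*k)/4 - 9*cos(5*k)/2 + 39/2)/((cos(k) - 1)^3*(3*cos(k) + 1)^3)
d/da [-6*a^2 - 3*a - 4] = -12*a - 3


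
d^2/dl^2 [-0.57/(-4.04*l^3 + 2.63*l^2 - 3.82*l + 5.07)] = ((2.9982 - 13.8168*l)*(4.04*l^3 - 2.63*l^2 + 3.82*l - 5.07) + 0.57*(12.12*l^2 - 5.26*l + 3.82)*(24.24*l^2 - 10.52*l + 7.64))/(4.04*l^3 - 2.63*l^2 + 3.82*l - 5.07)^3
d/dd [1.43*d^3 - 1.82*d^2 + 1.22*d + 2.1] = 4.29*d^2 - 3.64*d + 1.22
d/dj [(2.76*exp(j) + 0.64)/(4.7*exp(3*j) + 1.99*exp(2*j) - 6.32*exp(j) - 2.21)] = (-(2.76*exp(j) + 0.64)*(14.1*exp(2*j) + 3.98*exp(j) - 6.32) + 12.972*exp(3*j) + 5.4924*exp(2*j) - 17.4432*exp(j) - 6.0996)*exp(j)/(4.7*exp(3*j) + 1.99*exp(2*j) - 6.32*exp(j) - 2.21)^2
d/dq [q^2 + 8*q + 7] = 2*q + 8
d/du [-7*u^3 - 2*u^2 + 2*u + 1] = -21*u^2 - 4*u + 2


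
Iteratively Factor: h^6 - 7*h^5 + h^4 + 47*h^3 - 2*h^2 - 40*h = (h - 5)*(h^5 - 2*h^4 - 9*h^3 + 2*h^2 + 8*h) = h*(h - 5)*(h^4 - 2*h^3 - 9*h^2 + 2*h + 8) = h*(h - 5)*(h + 2)*(h^3 - 4*h^2 - h + 4) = h*(h - 5)*(h + 1)*(h + 2)*(h^2 - 5*h + 4) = h*(h - 5)*(h - 4)*(h + 1)*(h + 2)*(h - 1)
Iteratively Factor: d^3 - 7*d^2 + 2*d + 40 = (d - 4)*(d^2 - 3*d - 10) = (d - 5)*(d - 4)*(d + 2)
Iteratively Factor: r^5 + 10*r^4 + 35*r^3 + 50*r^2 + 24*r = (r + 1)*(r^4 + 9*r^3 + 26*r^2 + 24*r) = (r + 1)*(r + 3)*(r^3 + 6*r^2 + 8*r) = (r + 1)*(r + 3)*(r + 4)*(r^2 + 2*r) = (r + 1)*(r + 2)*(r + 3)*(r + 4)*(r)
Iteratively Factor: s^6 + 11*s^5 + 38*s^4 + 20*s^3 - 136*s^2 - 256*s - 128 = (s + 1)*(s^5 + 10*s^4 + 28*s^3 - 8*s^2 - 128*s - 128) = (s + 1)*(s + 2)*(s^4 + 8*s^3 + 12*s^2 - 32*s - 64) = (s + 1)*(s + 2)*(s + 4)*(s^3 + 4*s^2 - 4*s - 16) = (s + 1)*(s + 2)*(s + 4)^2*(s^2 - 4) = (s + 1)*(s + 2)^2*(s + 4)^2*(s - 2)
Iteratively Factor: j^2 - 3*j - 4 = (j + 1)*(j - 4)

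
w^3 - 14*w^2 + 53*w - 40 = (w - 8)*(w - 5)*(w - 1)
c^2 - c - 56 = (c - 8)*(c + 7)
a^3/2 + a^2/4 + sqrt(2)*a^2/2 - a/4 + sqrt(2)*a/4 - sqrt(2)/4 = (a/2 + sqrt(2)/2)*(a - 1/2)*(a + 1)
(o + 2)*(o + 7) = o^2 + 9*o + 14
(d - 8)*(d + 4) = d^2 - 4*d - 32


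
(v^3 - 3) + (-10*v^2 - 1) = v^3 - 10*v^2 - 4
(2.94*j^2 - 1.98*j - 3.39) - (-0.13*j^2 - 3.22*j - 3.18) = 3.07*j^2 + 1.24*j - 0.21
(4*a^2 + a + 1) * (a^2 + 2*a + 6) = 4*a^4 + 9*a^3 + 27*a^2 + 8*a + 6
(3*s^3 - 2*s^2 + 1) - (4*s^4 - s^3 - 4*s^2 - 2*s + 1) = -4*s^4 + 4*s^3 + 2*s^2 + 2*s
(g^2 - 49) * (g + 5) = g^3 + 5*g^2 - 49*g - 245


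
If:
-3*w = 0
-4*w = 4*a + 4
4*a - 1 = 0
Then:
No Solution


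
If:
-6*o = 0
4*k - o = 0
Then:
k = 0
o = 0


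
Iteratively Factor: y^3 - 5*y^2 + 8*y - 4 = (y - 1)*(y^2 - 4*y + 4) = (y - 2)*(y - 1)*(y - 2)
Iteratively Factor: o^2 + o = (o)*(o + 1)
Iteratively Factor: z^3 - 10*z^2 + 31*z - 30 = (z - 2)*(z^2 - 8*z + 15) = (z - 3)*(z - 2)*(z - 5)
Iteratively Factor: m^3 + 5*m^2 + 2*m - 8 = (m - 1)*(m^2 + 6*m + 8) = (m - 1)*(m + 4)*(m + 2)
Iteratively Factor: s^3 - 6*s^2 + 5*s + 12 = (s - 4)*(s^2 - 2*s - 3) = (s - 4)*(s + 1)*(s - 3)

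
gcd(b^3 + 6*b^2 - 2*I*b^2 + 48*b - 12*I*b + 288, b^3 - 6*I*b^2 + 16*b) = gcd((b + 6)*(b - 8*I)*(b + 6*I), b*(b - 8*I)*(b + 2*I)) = b - 8*I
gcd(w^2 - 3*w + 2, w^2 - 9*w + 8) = w - 1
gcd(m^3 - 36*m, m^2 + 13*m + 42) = m + 6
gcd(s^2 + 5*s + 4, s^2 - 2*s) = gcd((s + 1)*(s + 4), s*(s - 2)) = 1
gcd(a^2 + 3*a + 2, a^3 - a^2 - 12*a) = 1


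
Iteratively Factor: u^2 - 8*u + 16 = (u - 4)*(u - 4)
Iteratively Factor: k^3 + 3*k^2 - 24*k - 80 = (k - 5)*(k^2 + 8*k + 16) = (k - 5)*(k + 4)*(k + 4)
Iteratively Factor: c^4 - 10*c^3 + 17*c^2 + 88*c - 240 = (c - 4)*(c^3 - 6*c^2 - 7*c + 60) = (c - 4)^2*(c^2 - 2*c - 15) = (c - 5)*(c - 4)^2*(c + 3)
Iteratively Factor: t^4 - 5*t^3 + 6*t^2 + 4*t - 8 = (t + 1)*(t^3 - 6*t^2 + 12*t - 8) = (t - 2)*(t + 1)*(t^2 - 4*t + 4) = (t - 2)^2*(t + 1)*(t - 2)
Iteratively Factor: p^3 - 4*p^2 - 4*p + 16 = (p + 2)*(p^2 - 6*p + 8) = (p - 4)*(p + 2)*(p - 2)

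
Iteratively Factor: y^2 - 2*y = (y)*(y - 2)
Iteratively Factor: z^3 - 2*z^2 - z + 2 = (z - 2)*(z^2 - 1) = (z - 2)*(z + 1)*(z - 1)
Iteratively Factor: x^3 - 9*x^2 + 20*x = (x - 5)*(x^2 - 4*x) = x*(x - 5)*(x - 4)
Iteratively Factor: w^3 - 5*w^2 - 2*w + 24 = (w - 4)*(w^2 - w - 6) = (w - 4)*(w + 2)*(w - 3)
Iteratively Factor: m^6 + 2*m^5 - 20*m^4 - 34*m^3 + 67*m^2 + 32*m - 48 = (m + 1)*(m^5 + m^4 - 21*m^3 - 13*m^2 + 80*m - 48) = (m - 1)*(m + 1)*(m^4 + 2*m^3 - 19*m^2 - 32*m + 48) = (m - 1)*(m + 1)*(m + 4)*(m^3 - 2*m^2 - 11*m + 12) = (m - 1)*(m + 1)*(m + 3)*(m + 4)*(m^2 - 5*m + 4) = (m - 1)^2*(m + 1)*(m + 3)*(m + 4)*(m - 4)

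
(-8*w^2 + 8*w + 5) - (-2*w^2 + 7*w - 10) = -6*w^2 + w + 15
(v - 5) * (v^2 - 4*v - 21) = v^3 - 9*v^2 - v + 105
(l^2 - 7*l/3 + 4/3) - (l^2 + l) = 4/3 - 10*l/3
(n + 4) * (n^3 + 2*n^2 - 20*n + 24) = n^4 + 6*n^3 - 12*n^2 - 56*n + 96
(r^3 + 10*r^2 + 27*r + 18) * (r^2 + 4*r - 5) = r^5 + 14*r^4 + 62*r^3 + 76*r^2 - 63*r - 90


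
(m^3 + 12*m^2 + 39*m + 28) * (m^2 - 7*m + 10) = m^5 + 5*m^4 - 35*m^3 - 125*m^2 + 194*m + 280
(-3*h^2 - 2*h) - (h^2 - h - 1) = -4*h^2 - h + 1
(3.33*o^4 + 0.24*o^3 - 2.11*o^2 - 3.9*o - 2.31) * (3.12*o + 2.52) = 10.3896*o^5 + 9.1404*o^4 - 5.9784*o^3 - 17.4852*o^2 - 17.0352*o - 5.8212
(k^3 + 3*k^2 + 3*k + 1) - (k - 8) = k^3 + 3*k^2 + 2*k + 9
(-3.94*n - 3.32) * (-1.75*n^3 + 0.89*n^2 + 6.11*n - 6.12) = 6.895*n^4 + 2.3034*n^3 - 27.0282*n^2 + 3.8276*n + 20.3184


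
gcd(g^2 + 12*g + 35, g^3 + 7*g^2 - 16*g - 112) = g + 7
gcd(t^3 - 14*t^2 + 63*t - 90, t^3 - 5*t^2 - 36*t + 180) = t^2 - 11*t + 30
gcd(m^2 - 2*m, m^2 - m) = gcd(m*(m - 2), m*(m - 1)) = m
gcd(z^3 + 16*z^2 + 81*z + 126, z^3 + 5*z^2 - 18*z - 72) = z^2 + 9*z + 18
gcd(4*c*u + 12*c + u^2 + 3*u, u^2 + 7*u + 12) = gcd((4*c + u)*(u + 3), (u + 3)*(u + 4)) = u + 3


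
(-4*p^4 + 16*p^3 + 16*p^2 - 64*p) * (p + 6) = -4*p^5 - 8*p^4 + 112*p^3 + 32*p^2 - 384*p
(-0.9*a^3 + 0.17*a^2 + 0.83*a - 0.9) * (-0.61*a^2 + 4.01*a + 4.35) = 0.549*a^5 - 3.7127*a^4 - 3.7396*a^3 + 4.6168*a^2 + 0.00149999999999961*a - 3.915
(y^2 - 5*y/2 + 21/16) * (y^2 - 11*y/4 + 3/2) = y^4 - 21*y^3/4 + 155*y^2/16 - 471*y/64 + 63/32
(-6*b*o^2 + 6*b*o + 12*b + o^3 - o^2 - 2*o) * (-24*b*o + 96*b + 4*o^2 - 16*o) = 144*b^2*o^3 - 720*b^2*o^2 + 288*b^2*o + 1152*b^2 - 48*b*o^4 + 240*b*o^3 - 96*b*o^2 - 384*b*o + 4*o^5 - 20*o^4 + 8*o^3 + 32*o^2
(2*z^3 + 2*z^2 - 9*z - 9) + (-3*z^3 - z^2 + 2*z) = -z^3 + z^2 - 7*z - 9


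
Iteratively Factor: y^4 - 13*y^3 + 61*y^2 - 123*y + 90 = (y - 3)*(y^3 - 10*y^2 + 31*y - 30) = (y - 3)*(y - 2)*(y^2 - 8*y + 15) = (y - 5)*(y - 3)*(y - 2)*(y - 3)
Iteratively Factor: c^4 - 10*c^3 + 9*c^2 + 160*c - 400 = (c - 5)*(c^3 - 5*c^2 - 16*c + 80) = (c - 5)*(c - 4)*(c^2 - c - 20) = (c - 5)*(c - 4)*(c + 4)*(c - 5)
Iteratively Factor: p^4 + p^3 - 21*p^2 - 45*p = (p + 3)*(p^3 - 2*p^2 - 15*p) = (p - 5)*(p + 3)*(p^2 + 3*p) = (p - 5)*(p + 3)^2*(p)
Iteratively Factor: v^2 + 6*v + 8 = (v + 2)*(v + 4)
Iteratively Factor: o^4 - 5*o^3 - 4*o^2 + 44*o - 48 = (o - 4)*(o^3 - o^2 - 8*o + 12) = (o - 4)*(o - 2)*(o^2 + o - 6) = (o - 4)*(o - 2)*(o + 3)*(o - 2)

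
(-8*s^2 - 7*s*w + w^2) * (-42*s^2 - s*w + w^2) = 336*s^4 + 302*s^3*w - 43*s^2*w^2 - 8*s*w^3 + w^4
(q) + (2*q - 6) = 3*q - 6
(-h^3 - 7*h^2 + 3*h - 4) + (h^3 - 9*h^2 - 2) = -16*h^2 + 3*h - 6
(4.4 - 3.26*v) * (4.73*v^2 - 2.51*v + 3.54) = -15.4198*v^3 + 28.9946*v^2 - 22.5844*v + 15.576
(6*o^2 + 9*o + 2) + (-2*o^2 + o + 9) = 4*o^2 + 10*o + 11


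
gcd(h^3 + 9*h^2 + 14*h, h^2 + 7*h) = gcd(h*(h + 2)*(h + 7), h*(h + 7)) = h^2 + 7*h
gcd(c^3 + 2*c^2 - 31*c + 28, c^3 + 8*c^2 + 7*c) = c + 7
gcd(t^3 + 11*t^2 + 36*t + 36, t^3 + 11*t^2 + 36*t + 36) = t^3 + 11*t^2 + 36*t + 36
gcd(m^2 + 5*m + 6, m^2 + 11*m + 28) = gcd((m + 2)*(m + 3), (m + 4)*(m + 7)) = 1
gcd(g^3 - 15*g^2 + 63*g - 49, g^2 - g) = g - 1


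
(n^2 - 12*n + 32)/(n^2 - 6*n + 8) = (n - 8)/(n - 2)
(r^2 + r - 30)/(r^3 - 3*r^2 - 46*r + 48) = (r - 5)/(r^2 - 9*r + 8)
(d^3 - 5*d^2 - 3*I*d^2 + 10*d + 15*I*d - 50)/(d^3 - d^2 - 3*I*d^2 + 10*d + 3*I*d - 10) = (d - 5)/(d - 1)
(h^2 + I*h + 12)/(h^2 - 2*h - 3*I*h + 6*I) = (h + 4*I)/(h - 2)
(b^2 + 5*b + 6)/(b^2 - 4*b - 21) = (b + 2)/(b - 7)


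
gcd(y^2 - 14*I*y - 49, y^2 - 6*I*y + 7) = y - 7*I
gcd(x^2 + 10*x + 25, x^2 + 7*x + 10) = x + 5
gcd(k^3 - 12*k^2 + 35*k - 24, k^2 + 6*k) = 1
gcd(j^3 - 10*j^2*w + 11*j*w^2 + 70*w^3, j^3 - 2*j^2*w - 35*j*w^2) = -j + 7*w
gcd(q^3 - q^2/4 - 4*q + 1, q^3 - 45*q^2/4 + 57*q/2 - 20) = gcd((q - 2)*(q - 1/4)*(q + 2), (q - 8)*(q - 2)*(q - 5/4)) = q - 2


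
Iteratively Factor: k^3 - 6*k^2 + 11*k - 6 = (k - 1)*(k^2 - 5*k + 6) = (k - 2)*(k - 1)*(k - 3)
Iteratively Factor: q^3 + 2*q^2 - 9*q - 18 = (q - 3)*(q^2 + 5*q + 6) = (q - 3)*(q + 3)*(q + 2)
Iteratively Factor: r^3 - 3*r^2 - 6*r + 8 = (r - 4)*(r^2 + r - 2) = (r - 4)*(r + 2)*(r - 1)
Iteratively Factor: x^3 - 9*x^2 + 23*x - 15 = (x - 5)*(x^2 - 4*x + 3) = (x - 5)*(x - 1)*(x - 3)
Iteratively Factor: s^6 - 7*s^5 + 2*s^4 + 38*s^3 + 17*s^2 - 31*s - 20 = (s + 1)*(s^5 - 8*s^4 + 10*s^3 + 28*s^2 - 11*s - 20) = (s + 1)^2*(s^4 - 9*s^3 + 19*s^2 + 9*s - 20) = (s - 4)*(s + 1)^2*(s^3 - 5*s^2 - s + 5) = (s - 5)*(s - 4)*(s + 1)^2*(s^2 - 1) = (s - 5)*(s - 4)*(s + 1)^3*(s - 1)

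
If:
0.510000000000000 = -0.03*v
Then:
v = -17.00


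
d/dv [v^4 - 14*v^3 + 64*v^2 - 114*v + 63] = 4*v^3 - 42*v^2 + 128*v - 114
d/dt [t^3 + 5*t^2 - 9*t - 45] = 3*t^2 + 10*t - 9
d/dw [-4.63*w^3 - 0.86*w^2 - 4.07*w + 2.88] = -13.89*w^2 - 1.72*w - 4.07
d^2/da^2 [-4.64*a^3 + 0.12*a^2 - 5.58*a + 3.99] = 0.24 - 27.84*a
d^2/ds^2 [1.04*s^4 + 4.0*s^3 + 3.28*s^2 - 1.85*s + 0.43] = 12.48*s^2 + 24.0*s + 6.56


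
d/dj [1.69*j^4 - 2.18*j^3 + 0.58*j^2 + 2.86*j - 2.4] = 6.76*j^3 - 6.54*j^2 + 1.16*j + 2.86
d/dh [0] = 0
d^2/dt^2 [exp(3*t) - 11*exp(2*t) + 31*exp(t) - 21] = (9*exp(2*t) - 44*exp(t) + 31)*exp(t)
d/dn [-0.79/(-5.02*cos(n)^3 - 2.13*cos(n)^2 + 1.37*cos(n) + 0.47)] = (11.8974*cos(n)^2 + 3.3654*cos(n) - 1.0823)*sin(n)/(5.02*cos(n)^3 + 2.13*cos(n)^2 - 1.37*cos(n) - 0.47)^2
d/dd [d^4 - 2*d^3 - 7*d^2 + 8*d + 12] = 4*d^3 - 6*d^2 - 14*d + 8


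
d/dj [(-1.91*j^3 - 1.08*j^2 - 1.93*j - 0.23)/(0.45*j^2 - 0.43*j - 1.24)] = (-0.8595*j^4 + 1.6426*j^3 + 8.4381*j^2 + 2.8854*j + 2.2943)/(0.2025*j^4 - 0.387*j^3 - 0.9311*j^2 + 1.0664*j + 1.5376)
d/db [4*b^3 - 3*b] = 12*b^2 - 3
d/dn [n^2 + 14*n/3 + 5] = 2*n + 14/3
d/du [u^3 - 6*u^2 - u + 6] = 3*u^2 - 12*u - 1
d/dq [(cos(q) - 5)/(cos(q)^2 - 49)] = (cos(q)^2 - 10*cos(q) + 49)*sin(q)/(cos(q)^2 - 49)^2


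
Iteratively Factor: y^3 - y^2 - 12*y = (y)*(y^2 - y - 12) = y*(y + 3)*(y - 4)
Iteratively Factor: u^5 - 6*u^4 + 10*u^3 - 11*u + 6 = (u - 1)*(u^4 - 5*u^3 + 5*u^2 + 5*u - 6) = (u - 1)*(u + 1)*(u^3 - 6*u^2 + 11*u - 6) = (u - 3)*(u - 1)*(u + 1)*(u^2 - 3*u + 2) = (u - 3)*(u - 1)^2*(u + 1)*(u - 2)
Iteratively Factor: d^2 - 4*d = (d)*(d - 4)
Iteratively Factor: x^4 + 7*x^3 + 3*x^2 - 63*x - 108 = (x - 3)*(x^3 + 10*x^2 + 33*x + 36) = (x - 3)*(x + 3)*(x^2 + 7*x + 12) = (x - 3)*(x + 3)^2*(x + 4)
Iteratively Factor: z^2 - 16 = (z - 4)*(z + 4)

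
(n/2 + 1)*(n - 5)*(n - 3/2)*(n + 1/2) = n^4/2 - 2*n^3 - 31*n^2/8 + 49*n/8 + 15/4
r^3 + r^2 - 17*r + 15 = (r - 3)*(r - 1)*(r + 5)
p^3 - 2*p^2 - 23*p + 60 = (p - 4)*(p - 3)*(p + 5)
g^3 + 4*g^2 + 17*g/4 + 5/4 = (g + 1/2)*(g + 1)*(g + 5/2)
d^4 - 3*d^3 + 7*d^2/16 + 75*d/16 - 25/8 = (d - 2)*(d - 5/4)*(d - 1)*(d + 5/4)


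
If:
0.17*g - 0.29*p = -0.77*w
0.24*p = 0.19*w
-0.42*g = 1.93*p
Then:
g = 0.00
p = 0.00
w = 0.00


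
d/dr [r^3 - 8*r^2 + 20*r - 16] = 3*r^2 - 16*r + 20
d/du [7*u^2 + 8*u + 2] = 14*u + 8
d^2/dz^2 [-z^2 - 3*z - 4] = -2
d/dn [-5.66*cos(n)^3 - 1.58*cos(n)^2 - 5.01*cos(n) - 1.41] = (16.98*cos(n)^2 + 3.16*cos(n) + 5.01)*sin(n)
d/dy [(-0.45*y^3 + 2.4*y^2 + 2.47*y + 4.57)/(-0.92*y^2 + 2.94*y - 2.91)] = (0.414*y^4 - 2.646*y^3 + 13.2569*y^2 - 5.5592*y - 20.6235)/(0.8464*y^4 - 5.4096*y^3 + 13.998*y^2 - 17.1108*y + 8.4681)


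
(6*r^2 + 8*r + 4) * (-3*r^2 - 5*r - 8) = -18*r^4 - 54*r^3 - 100*r^2 - 84*r - 32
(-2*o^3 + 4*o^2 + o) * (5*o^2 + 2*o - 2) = -10*o^5 + 16*o^4 + 17*o^3 - 6*o^2 - 2*o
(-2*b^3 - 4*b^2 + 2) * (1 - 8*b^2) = 16*b^5 + 32*b^4 - 2*b^3 - 20*b^2 + 2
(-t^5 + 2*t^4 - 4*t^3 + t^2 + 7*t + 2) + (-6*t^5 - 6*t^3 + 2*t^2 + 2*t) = -7*t^5 + 2*t^4 - 10*t^3 + 3*t^2 + 9*t + 2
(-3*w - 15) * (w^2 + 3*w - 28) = -3*w^3 - 24*w^2 + 39*w + 420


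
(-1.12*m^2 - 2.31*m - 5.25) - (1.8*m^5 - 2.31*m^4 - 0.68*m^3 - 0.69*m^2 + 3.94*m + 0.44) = -1.8*m^5 + 2.31*m^4 + 0.68*m^3 - 0.43*m^2 - 6.25*m - 5.69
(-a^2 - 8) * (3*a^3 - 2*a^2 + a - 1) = -3*a^5 + 2*a^4 - 25*a^3 + 17*a^2 - 8*a + 8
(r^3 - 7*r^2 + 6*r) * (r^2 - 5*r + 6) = r^5 - 12*r^4 + 47*r^3 - 72*r^2 + 36*r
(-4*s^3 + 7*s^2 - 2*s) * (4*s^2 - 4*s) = -16*s^5 + 44*s^4 - 36*s^3 + 8*s^2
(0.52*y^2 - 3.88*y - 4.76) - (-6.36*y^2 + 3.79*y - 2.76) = 6.88*y^2 - 7.67*y - 2.0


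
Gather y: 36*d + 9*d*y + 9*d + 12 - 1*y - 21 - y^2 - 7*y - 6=45*d - y^2 + y*(9*d - 8) - 15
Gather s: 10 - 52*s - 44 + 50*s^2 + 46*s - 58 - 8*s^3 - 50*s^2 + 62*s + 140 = -8*s^3 + 56*s + 48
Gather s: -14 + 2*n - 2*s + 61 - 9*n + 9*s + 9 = -7*n + 7*s + 56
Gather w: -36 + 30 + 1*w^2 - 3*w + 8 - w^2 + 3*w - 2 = 0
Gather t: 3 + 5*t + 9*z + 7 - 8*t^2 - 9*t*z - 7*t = -8*t^2 + t*(-9*z - 2) + 9*z + 10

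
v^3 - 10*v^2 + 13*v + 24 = (v - 8)*(v - 3)*(v + 1)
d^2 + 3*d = d*(d + 3)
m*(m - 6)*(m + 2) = m^3 - 4*m^2 - 12*m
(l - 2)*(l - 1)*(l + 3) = l^3 - 7*l + 6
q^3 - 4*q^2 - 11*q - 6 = (q - 6)*(q + 1)^2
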